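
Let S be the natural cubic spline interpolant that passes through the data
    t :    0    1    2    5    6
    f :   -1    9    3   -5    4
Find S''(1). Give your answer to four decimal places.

-24.6698

Write M_i for S''(x_i). With h_i = 1, 1, 3, 1 and divided differences Δ_i = 10, -6, -8/3, 9, the continuity of S' gives the tridiagonal system
  1·M_0 + 4·M_1 + 1·M_2 = 6(Δ_1 - Δ_0) = -96
  1·M_1 + 8·M_2 + 3·M_3 = 6(Δ_2 - Δ_1) = 20
  3·M_2 + 8·M_3 + 1·M_4 = 6(Δ_3 - Δ_2) = 70
Natural end conditions: M_0 = M_4 = 0.
Hence M_0 = 0, M_1 = -2615/106, M_2 = 142/53, M_3 = 821/106, M_4 = 0.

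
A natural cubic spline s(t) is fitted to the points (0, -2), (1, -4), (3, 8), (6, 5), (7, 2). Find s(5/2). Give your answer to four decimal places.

With M_i denoting the second derivative at x_i, h_i = 1, 2, 3, 1, and Δ_i = (y_(i+1) − y_i)/h_i = -2, 6, -1, -3:
  1·M_0 + 6·M_1 + 2·M_2 = 6(Δ_1 - Δ_0) = 48
  2·M_1 + 10·M_2 + 3·M_3 = 6(Δ_2 - Δ_1) = -42
  3·M_2 + 8·M_3 + 1·M_4 = 6(Δ_3 - Δ_2) = -12
Natural end conditions: M_0 = M_4 = 0.
Forward elimination and back-substitution give M_0 = 0, M_1 = 2004/197, M_2 = -1284/197, M_3 = 186/197, M_4 = 0.
On [1, 3], s(t) = -4 + 274/197·(t - 1) + 1002/197·(t - 1)² - 274/197·(t - 1)³.
With (t - 1) = 3/2: s(5/2) = 3811/788.

4.8363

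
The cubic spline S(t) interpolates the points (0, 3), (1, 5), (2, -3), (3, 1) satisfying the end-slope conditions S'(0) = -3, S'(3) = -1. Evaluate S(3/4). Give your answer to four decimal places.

5.0063

With σ_i denoting the second derivative at x_i, h_i = 1, 1, 1, and Δ_i = (y_(i+1) − y_i)/h_i = 2, -8, 4:
  1·σ_0 + 4·σ_1 + 1·σ_2 = 6(Δ_1 - Δ_0) = -60
  1·σ_1 + 4·σ_2 + 1·σ_3 = 6(Δ_2 - Δ_1) = 72
Clamped end conditions give two more equations: 2h_0·σ_0 + h_0·σ_1 = 6(Δ_0 - S'(0)) = 30 and h_2·σ_2 + 2h_2·σ_3 = 6(S'(3) - Δ_2) = -30.
Forward elimination and back-substitution give σ_0 = 458/15, σ_1 = -466/15, σ_2 = 506/15, σ_3 = -478/15.
On [0, 1], S(t) = 3 - 3·t + 229/15·t² - 154/15·t³.
With t = 3/4: S(3/4) = 801/160.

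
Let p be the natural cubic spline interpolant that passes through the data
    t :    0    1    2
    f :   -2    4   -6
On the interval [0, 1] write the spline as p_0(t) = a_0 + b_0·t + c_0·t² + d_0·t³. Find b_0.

10

Let σ_i = p''(x_i). Step sizes h_i = 1, 1; slopes of the chords Δ_i = (y_(i+1) - y_i)/h_i = 6, -10.
  1·σ_0 + 4·σ_1 + 1·σ_2 = 6(Δ_1 - Δ_0) = -96
Natural end conditions: σ_0 = σ_2 = 0.
Forward elimination and back-substitution give σ_0 = 0, σ_1 = -24, σ_2 = 0.
On [0, 1], with p_0(t) = a_0 + b_0·t + c_0·t² + d_0·t³: c_0 = σ_0/2 = 0, d_0 = (σ_1 - σ_0)/(6h_0) = -4, b_0 = Δ_0 - h_0(2σ_0 + σ_1)/6 = 10.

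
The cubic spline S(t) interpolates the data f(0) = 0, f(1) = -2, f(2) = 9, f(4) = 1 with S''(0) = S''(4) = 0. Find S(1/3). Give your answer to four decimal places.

Let σ_i = S''(x_i). Step sizes h_i = 1, 1, 2; slopes of the chords Δ_i = (y_(i+1) - y_i)/h_i = -2, 11, -4.
  1·σ_0 + 4·σ_1 + 1·σ_2 = 6(Δ_1 - Δ_0) = 78
  1·σ_1 + 6·σ_2 + 2·σ_3 = 6(Δ_2 - Δ_1) = -90
Natural end conditions: σ_0 = σ_3 = 0.
Forward elimination and back-substitution give σ_0 = 0, σ_1 = 558/23, σ_2 = -438/23, σ_3 = 0.
On [0, 1], S(t) = 0 - 139/23·t + 0·t² + 93/23·t³.
With t = 1/3: S(1/3) = -386/207.

-1.8647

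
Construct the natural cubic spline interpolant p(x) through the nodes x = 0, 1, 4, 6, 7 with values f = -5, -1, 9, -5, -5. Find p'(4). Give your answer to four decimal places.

-4.2910

With M_i denoting the second derivative at x_i, h_i = 1, 3, 2, 1, and Δ_i = (y_(i+1) − y_i)/h_i = 4, 10/3, -7, 0:
  1·M_0 + 8·M_1 + 3·M_2 = 6(Δ_1 - Δ_0) = -4
  3·M_1 + 10·M_2 + 2·M_3 = 6(Δ_2 - Δ_1) = -62
  2·M_2 + 6·M_3 + 1·M_4 = 6(Δ_3 - Δ_2) = 42
Natural end conditions: M_0 = M_4 = 0.
Hence M_0 = 0, M_1 = 572/197, M_2 = -1788/197, M_3 = 1975/197, M_4 = 0.
On [4, 6], p'(x) = b_2 + 2c_2·(x - 4) + 3d_2·(x - 4)² with b_2 = Δ_2 - h_2(2M_2 + M_3)/6 = -2536/591, c_2 = M_2/2 = -894/197, d_2 = (M_3 - M_2)/(6h_2) = 3763/2364. So p'(4) = -2536/591.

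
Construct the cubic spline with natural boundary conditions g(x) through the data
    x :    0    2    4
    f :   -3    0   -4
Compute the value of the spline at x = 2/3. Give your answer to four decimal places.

Let M_i = g''(x_i). Step sizes h_i = 2, 2; slopes of the chords Δ_i = (y_(i+1) - y_i)/h_i = 3/2, -2.
  2·M_0 + 8·M_1 + 2·M_2 = 6(Δ_1 - Δ_0) = -21
Natural end conditions: M_0 = M_2 = 0.
Solving the tridiagonal system: M_0 = 0, M_1 = -21/8, M_2 = 0.
On [0, 2], g(x) = -3 + 19/8·x + 0·x² - 7/32·x³.
With x = 2/3: g(2/3) = -40/27.

-1.4815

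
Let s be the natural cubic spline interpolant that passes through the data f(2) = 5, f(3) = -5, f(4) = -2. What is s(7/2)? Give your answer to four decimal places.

Write m_i for s''(x_i). With h_i = 1, 1 and divided differences Δ_i = -10, 3, the continuity of s' gives the tridiagonal system
  1·m_0 + 4·m_1 + 1·m_2 = 6(Δ_1 - Δ_0) = 78
Natural end conditions: m_0 = m_2 = 0.
Solving: m_0 = 0, m_1 = 39/2, m_2 = 0.
On [3, 4], s(x) = -5 - 7/2·(x - 3) + 39/4·(x - 3)² - 13/4·(x - 3)³.
With (x - 3) = 1/2: s(7/2) = -151/32.

-4.7188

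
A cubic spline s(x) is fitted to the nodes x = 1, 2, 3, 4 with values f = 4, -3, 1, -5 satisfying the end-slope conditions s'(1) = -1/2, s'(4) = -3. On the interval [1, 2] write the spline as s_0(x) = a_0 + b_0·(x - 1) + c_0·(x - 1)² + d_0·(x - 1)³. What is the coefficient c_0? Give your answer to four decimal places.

Put σ_i = s'' at the i-th knot. Here h = (1, 1, 1) and Δ = (-7, 4, -6), so the interior equations h_(i-1)·σ_(i-1) + 2(h_(i-1)+h_i)·σ_i + h_i·σ_(i+1) = 6(Δ_i − Δ_(i-1)) read
  1·σ_0 + 4·σ_1 + 1·σ_2 = 6(Δ_1 - Δ_0) = 66
  1·σ_1 + 4·σ_2 + 1·σ_3 = 6(Δ_2 - Δ_1) = -60
Clamped end conditions give two more equations: 2h_0·σ_0 + h_0·σ_1 = 6(Δ_0 - s'(1)) = -39 and h_2·σ_2 + 2h_2·σ_3 = 6(s'(4) - Δ_2) = 18.
Forward elimination and back-substitution give σ_0 = -538/15, σ_1 = 491/15, σ_2 = -436/15, σ_3 = 353/15.
On [1, 2], with s_0(x) = a_0 + b_0·(x - 1) + c_0·(x - 1)² + d_0·(x - 1)³: c_0 = σ_0/2 = -269/15, d_0 = (σ_1 - σ_0)/(6h_0) = 343/30, b_0 = Δ_0 - h_0(2σ_0 + σ_1)/6 = -1/2.

-17.9333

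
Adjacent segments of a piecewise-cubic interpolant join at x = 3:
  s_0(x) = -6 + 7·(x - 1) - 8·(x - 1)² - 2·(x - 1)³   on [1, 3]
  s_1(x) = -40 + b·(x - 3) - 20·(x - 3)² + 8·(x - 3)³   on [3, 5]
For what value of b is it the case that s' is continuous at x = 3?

s_0'(x) = 7 - 16·(x - 1) - 6·(x - 1)², so s_0'(3) = -49. On the right, s_1'(3) = b, so b = -49.

-49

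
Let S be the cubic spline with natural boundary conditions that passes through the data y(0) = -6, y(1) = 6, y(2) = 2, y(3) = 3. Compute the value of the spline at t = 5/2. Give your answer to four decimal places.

1.6000

With σ_i denoting the second derivative at x_i, h_i = 1, 1, 1, and Δ_i = (y_(i+1) − y_i)/h_i = 12, -4, 1:
  1·σ_0 + 4·σ_1 + 1·σ_2 = 6(Δ_1 - Δ_0) = -96
  1·σ_1 + 4·σ_2 + 1·σ_3 = 6(Δ_2 - Δ_1) = 30
Natural end conditions: σ_0 = σ_3 = 0.
Hence σ_0 = 0, σ_1 = -138/5, σ_2 = 72/5, σ_3 = 0.
On [2, 3], S(t) = 2 - 19/5·(t - 2) + 36/5·(t - 2)² - 12/5·(t - 2)³.
With (t - 2) = 1/2: S(5/2) = 8/5.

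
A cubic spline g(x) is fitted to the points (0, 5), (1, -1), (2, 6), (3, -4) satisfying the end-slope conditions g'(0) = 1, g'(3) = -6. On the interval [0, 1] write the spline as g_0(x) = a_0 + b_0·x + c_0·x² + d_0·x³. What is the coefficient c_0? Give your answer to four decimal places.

-20.7333

With σ_i denoting the second derivative at x_i, h_i = 1, 1, 1, and Δ_i = (y_(i+1) − y_i)/h_i = -6, 7, -10:
  1·σ_0 + 4·σ_1 + 1·σ_2 = 6(Δ_1 - Δ_0) = 78
  1·σ_1 + 4·σ_2 + 1·σ_3 = 6(Δ_2 - Δ_1) = -102
Clamped end conditions give two more equations: 2h_0·σ_0 + h_0·σ_1 = 6(Δ_0 - g'(0)) = -42 and h_2·σ_2 + 2h_2·σ_3 = 6(g'(3) - Δ_2) = 24.
Forward elimination and back-substitution give σ_0 = -622/15, σ_1 = 614/15, σ_2 = -664/15, σ_3 = 512/15.
On [0, 1], with g_0(x) = a_0 + b_0·x + c_0·x² + d_0·x³: c_0 = σ_0/2 = -311/15, d_0 = (σ_1 - σ_0)/(6h_0) = 206/15, b_0 = Δ_0 - h_0(2σ_0 + σ_1)/6 = 1.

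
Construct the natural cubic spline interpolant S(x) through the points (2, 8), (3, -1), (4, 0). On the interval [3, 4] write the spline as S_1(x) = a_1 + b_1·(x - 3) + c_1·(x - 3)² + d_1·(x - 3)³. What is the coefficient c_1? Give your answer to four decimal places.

7.5000

With M_i denoting the second derivative at x_i, h_i = 1, 1, and Δ_i = (y_(i+1) − y_i)/h_i = -9, 1:
  1·M_0 + 4·M_1 + 1·M_2 = 6(Δ_1 - Δ_0) = 60
Natural end conditions: M_0 = M_2 = 0.
Solving the tridiagonal system: M_0 = 0, M_1 = 15, M_2 = 0.
On [3, 4], with S_1(x) = a_1 + b_1·(x - 3) + c_1·(x - 3)² + d_1·(x - 3)³: c_1 = M_1/2 = 15/2, d_1 = (M_2 - M_1)/(6h_1) = -5/2, b_1 = Δ_1 - h_1(2M_1 + M_2)/6 = -4.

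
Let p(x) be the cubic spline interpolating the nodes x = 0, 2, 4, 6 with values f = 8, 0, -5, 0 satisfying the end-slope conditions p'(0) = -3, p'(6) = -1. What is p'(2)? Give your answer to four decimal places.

-4.4667

Let σ_i = p''(x_i). Step sizes h_i = 2, 2, 2; slopes of the chords Δ_i = (y_(i+1) - y_i)/h_i = -4, -5/2, 5/2.
  2·σ_0 + 8·σ_1 + 2·σ_2 = 6(Δ_1 - Δ_0) = 9
  2·σ_1 + 8·σ_2 + 2·σ_3 = 6(Δ_2 - Δ_1) = 30
Clamped end conditions give two more equations: 2h_0·σ_0 + h_0·σ_1 = 6(Δ_0 - p'(0)) = -6 and h_2·σ_2 + 2h_2·σ_3 = 6(p'(6) - Δ_2) = -21.
Forward elimination and back-substitution give σ_0 = -23/15, σ_1 = 1/15, σ_2 = 173/30, σ_3 = -122/15.
On [2, 4], p'(x) = b_1 + 2c_1·(x - 2) + 3d_1·(x - 2)² with b_1 = Δ_1 - h_1(2σ_1 + σ_2)/6 = -67/15, c_1 = σ_1/2 = 1/30, d_1 = (σ_2 - σ_1)/(6h_1) = 19/40. So p'(2) = -67/15.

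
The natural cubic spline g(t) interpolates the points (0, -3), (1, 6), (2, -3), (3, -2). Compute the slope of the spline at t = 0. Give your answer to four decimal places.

Let M_i = g''(x_i). Step sizes h_i = 1, 1, 1; slopes of the chords Δ_i = (y_(i+1) - y_i)/h_i = 9, -9, 1.
  1·M_0 + 4·M_1 + 1·M_2 = 6(Δ_1 - Δ_0) = -108
  1·M_1 + 4·M_2 + 1·M_3 = 6(Δ_2 - Δ_1) = 60
Natural end conditions: M_0 = M_3 = 0.
Solving: M_0 = 0, M_1 = -164/5, M_2 = 116/5, M_3 = 0.
On [0, 1], g'(t) = b_0 + 2c_0·t + 3d_0·t² with b_0 = Δ_0 - h_0(2M_0 + M_1)/6 = 217/15, c_0 = M_0/2 = 0, d_0 = (M_1 - M_0)/(6h_0) = -82/15. So g'(0) = 217/15.

14.4667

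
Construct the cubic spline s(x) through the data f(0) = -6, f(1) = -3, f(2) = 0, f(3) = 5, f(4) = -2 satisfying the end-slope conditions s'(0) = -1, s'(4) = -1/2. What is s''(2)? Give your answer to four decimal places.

12.1250

With m_i denoting the second derivative at x_i, h_i = 1, 1, 1, 1, and Δ_i = (y_(i+1) − y_i)/h_i = 3, 3, 5, -7:
  1·m_0 + 4·m_1 + 1·m_2 = 6(Δ_1 - Δ_0) = 0
  1·m_1 + 4·m_2 + 1·m_3 = 6(Δ_2 - Δ_1) = 12
  1·m_2 + 4·m_3 + 1·m_4 = 6(Δ_3 - Δ_2) = -72
Clamped end conditions give two more equations: 2h_0·m_0 + h_0·m_1 = 6(Δ_0 - s'(0)) = 24 and h_3·m_3 + 2h_3·m_4 = 6(s'(4) - Δ_3) = 39.
Hence m_0 = 865/56, m_1 = -193/28, m_2 = 97/8, m_3 = -829/28, m_4 = 1921/56.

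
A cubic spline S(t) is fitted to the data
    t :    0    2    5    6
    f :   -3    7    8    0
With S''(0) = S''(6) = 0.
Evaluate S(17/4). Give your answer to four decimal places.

With σ_i denoting the second derivative at x_i, h_i = 2, 3, 1, and Δ_i = (y_(i+1) − y_i)/h_i = 5, 1/3, -8:
  2·σ_0 + 10·σ_1 + 3·σ_2 = 6(Δ_1 - Δ_0) = -28
  3·σ_1 + 8·σ_2 + 1·σ_3 = 6(Δ_2 - Δ_1) = -50
Natural end conditions: σ_0 = σ_3 = 0.
Forward elimination and back-substitution give σ_0 = 0, σ_1 = -74/71, σ_2 = -416/71, σ_3 = 0.
On [2, 5], S(t) = 7 + 917/213·(t - 2) - 37/71·(t - 2)² - 19/71·(t - 2)³.
With (t - 2) = 9/4: S(17/4) = 49985/4544.

11.0002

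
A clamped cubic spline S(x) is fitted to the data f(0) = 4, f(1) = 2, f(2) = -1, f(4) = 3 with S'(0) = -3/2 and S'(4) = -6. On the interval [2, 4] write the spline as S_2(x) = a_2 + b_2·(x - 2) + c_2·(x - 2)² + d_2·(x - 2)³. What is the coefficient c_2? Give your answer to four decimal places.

5.8636

Write M_i for S''(x_i). With h_i = 1, 1, 2 and divided differences Δ_i = -2, -3, 2, the continuity of S' gives the tridiagonal system
  1·M_0 + 4·M_1 + 1·M_2 = 6(Δ_1 - Δ_0) = -6
  1·M_1 + 6·M_2 + 2·M_3 = 6(Δ_2 - Δ_1) = 30
Clamped end conditions give two more equations: 2h_0·M_0 + h_0·M_1 = 6(Δ_0 - S'(0)) = -3 and h_2·M_2 + 2h_2·M_3 = 6(S'(4) - Δ_2) = -48.
Solving: M_0 = 9/11, M_1 = -51/11, M_2 = 129/11, M_3 = -393/22.
On [2, 4], with S_2(x) = a_2 + b_2·(x - 2) + c_2·(x - 2)² + d_2·(x - 2)³: c_2 = M_2/2 = 129/22, d_2 = (M_3 - M_2)/(6h_2) = -217/88, b_2 = Δ_2 - h_2(2M_2 + M_3)/6 = 3/22.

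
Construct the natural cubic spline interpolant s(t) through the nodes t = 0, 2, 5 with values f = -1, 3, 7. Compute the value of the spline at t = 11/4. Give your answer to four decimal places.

With σ_i denoting the second derivative at x_i, h_i = 2, 3, and Δ_i = (y_(i+1) − y_i)/h_i = 2, 4/3:
  2·σ_0 + 10·σ_1 + 3·σ_2 = 6(Δ_1 - Δ_0) = -4
Natural end conditions: σ_0 = σ_2 = 0.
Hence σ_0 = 0, σ_1 = -2/5, σ_2 = 0.
On [2, 5], s(t) = 3 + 26/15·(t - 2) - 1/5·(t - 2)² + 1/45·(t - 2)³.
With (t - 2) = 3/4: s(11/4) = 1343/320.

4.1969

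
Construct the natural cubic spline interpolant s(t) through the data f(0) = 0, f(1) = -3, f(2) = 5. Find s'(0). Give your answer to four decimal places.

-5.7500

Write σ_i for s''(x_i). With h_i = 1, 1 and divided differences Δ_i = -3, 8, the continuity of s' gives the tridiagonal system
  1·σ_0 + 4·σ_1 + 1·σ_2 = 6(Δ_1 - Δ_0) = 66
Natural end conditions: σ_0 = σ_2 = 0.
Hence σ_0 = 0, σ_1 = 33/2, σ_2 = 0.
On [0, 1], s'(t) = b_0 + 2c_0·t + 3d_0·t² with b_0 = Δ_0 - h_0(2σ_0 + σ_1)/6 = -23/4, c_0 = σ_0/2 = 0, d_0 = (σ_1 - σ_0)/(6h_0) = 11/4. So s'(0) = -23/4.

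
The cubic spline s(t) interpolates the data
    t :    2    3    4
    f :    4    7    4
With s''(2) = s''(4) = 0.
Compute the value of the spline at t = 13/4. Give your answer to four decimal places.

Let m_i = s''(x_i). Step sizes h_i = 1, 1; slopes of the chords Δ_i = (y_(i+1) - y_i)/h_i = 3, -3.
  1·m_0 + 4·m_1 + 1·m_2 = 6(Δ_1 - Δ_0) = -36
Natural end conditions: m_0 = m_2 = 0.
Hence m_0 = 0, m_1 = -9, m_2 = 0.
On [3, 4], s(t) = 7 + 0·(t - 3) - 9/2·(t - 3)² + 3/2·(t - 3)³.
With (t - 3) = 1/4: s(13/4) = 863/128.

6.7422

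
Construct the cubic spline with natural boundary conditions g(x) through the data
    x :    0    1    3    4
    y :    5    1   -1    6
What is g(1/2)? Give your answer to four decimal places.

2.9766

Put M_i = g'' at the i-th knot. Here h = (1, 2, 1) and Δ = (-4, -1, 7), so the interior equations h_(i-1)·M_(i-1) + 2(h_(i-1)+h_i)·M_i + h_i·M_(i+1) = 6(Δ_i − Δ_(i-1)) read
  1·M_0 + 6·M_1 + 2·M_2 = 6(Δ_1 - Δ_0) = 18
  2·M_1 + 6·M_2 + 1·M_3 = 6(Δ_2 - Δ_1) = 48
Natural end conditions: M_0 = M_3 = 0.
Hence M_0 = 0, M_1 = 3/8, M_2 = 63/8, M_3 = 0.
On [0, 1], g(x) = 5 - 65/16·x + 0·x² + 1/16·x³.
With x = 1/2: g(1/2) = 381/128.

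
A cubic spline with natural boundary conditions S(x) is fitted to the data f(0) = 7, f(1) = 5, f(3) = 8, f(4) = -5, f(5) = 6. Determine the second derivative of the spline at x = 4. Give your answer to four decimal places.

Put σ_i = S'' at the i-th knot. Here h = (1, 2, 1, 1) and Δ = (-2, 3/2, -13, 11), so the interior equations h_(i-1)·σ_(i-1) + 2(h_(i-1)+h_i)·σ_i + h_i·σ_(i+1) = 6(Δ_i − Δ_(i-1)) read
  1·σ_0 + 6·σ_1 + 2·σ_2 = 6(Δ_1 - Δ_0) = 21
  2·σ_1 + 6·σ_2 + 1·σ_3 = 6(Δ_2 - Δ_1) = -87
  1·σ_2 + 4·σ_3 + 1·σ_4 = 6(Δ_3 - Δ_2) = 144
Natural end conditions: σ_0 = σ_4 = 0.
Solving the tridiagonal system: σ_0 = 0, σ_1 = 1467/122, σ_2 = -1560/61, σ_3 = 2586/61, σ_4 = 0.

42.3934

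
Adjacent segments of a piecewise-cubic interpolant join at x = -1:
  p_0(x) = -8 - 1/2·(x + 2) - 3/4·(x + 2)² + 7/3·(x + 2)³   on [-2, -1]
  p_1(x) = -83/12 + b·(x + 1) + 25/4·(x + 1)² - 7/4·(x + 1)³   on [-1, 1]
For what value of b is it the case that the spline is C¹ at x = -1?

5

p_0'(x) = -1/2 - 3/2·(x + 2) + 7·(x + 2)², so p_0'(-1) = 5. On the right, p_1'(-1) = b, so b = 5.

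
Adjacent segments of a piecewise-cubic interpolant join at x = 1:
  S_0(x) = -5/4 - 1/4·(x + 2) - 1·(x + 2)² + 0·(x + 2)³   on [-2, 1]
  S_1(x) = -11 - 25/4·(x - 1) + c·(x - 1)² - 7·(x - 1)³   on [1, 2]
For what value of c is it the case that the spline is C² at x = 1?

-1

S_0''(x) = -2 + 0·(x + 2), so S_0''(1) = -2. On the right, S_1''(1) = 2c, so c = -1.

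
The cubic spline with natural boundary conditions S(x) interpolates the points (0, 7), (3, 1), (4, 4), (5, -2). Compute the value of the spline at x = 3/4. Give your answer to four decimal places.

Put M_i = S'' at the i-th knot. Here h = (3, 1, 1) and Δ = (-2, 3, -6), so the interior equations h_(i-1)·M_(i-1) + 2(h_(i-1)+h_i)·M_i + h_i·M_(i+1) = 6(Δ_i − Δ_(i-1)) read
  3·M_0 + 8·M_1 + 1·M_2 = 6(Δ_1 - Δ_0) = 30
  1·M_1 + 4·M_2 + 1·M_3 = 6(Δ_2 - Δ_1) = -54
Natural end conditions: M_0 = M_3 = 0.
Solving the tridiagonal system: M_0 = 0, M_1 = 174/31, M_2 = -462/31, M_3 = 0.
On [0, 3], S(x) = 7 - 149/31·x + 0·x² + 29/93·x³.
With x = 3/4: S(3/4) = 6997/1984.

3.5267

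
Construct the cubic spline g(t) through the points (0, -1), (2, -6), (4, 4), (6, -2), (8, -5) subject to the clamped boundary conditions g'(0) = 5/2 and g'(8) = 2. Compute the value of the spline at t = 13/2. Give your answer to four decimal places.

-3.9194

Put σ_i = g'' at the i-th knot. Here h = (2, 2, 2, 2) and Δ = (-5/2, 5, -3, -3/2), so the interior equations h_(i-1)·σ_(i-1) + 2(h_(i-1)+h_i)·σ_i + h_i·σ_(i+1) = 6(Δ_i − Δ_(i-1)) read
  2·σ_0 + 8·σ_1 + 2·σ_2 = 6(Δ_1 - Δ_0) = 45
  2·σ_1 + 8·σ_2 + 2·σ_3 = 6(Δ_2 - Δ_1) = -48
  2·σ_2 + 8·σ_3 + 2·σ_4 = 6(Δ_3 - Δ_2) = 9
Clamped end conditions give two more equations: 2h_0·σ_0 + h_0·σ_1 = 6(Δ_0 - g'(0)) = -30 and h_3·σ_3 + 2h_3·σ_4 = 6(g'(8) - Δ_3) = 21.
Solving: σ_0 = -1471/112, σ_1 = 631/56, σ_2 = -151/16, σ_3 = 139/56, σ_4 = 449/112.
On [6, 8], g(t) = -2 - 503/112·(t - 6) + 139/112·(t - 6)² + 57/448·(t - 6)³.
With (t - 6) = 1/2: g(13/2) = -14047/3584.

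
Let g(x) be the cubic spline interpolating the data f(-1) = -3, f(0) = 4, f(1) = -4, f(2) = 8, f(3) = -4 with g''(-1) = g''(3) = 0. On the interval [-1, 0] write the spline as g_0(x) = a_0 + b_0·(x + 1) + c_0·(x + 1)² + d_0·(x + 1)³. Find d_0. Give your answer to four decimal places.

With M_i denoting the second derivative at x_i, h_i = 1, 1, 1, 1, and Δ_i = (y_(i+1) − y_i)/h_i = 7, -8, 12, -12:
  1·M_0 + 4·M_1 + 1·M_2 = 6(Δ_1 - Δ_0) = -90
  1·M_1 + 4·M_2 + 1·M_3 = 6(Δ_2 - Δ_1) = 120
  1·M_2 + 4·M_3 + 1·M_4 = 6(Δ_3 - Δ_2) = -144
Natural end conditions: M_0 = M_4 = 0.
Solving the tridiagonal system: M_0 = 0, M_1 = -141/4, M_2 = 51, M_3 = -195/4, M_4 = 0.
On [-1, 0], with g_0(x) = a_0 + b_0·(x + 1) + c_0·(x + 1)² + d_0·(x + 1)³: c_0 = M_0/2 = 0, d_0 = (M_1 - M_0)/(6h_0) = -47/8, b_0 = Δ_0 - h_0(2M_0 + M_1)/6 = 103/8.

-5.8750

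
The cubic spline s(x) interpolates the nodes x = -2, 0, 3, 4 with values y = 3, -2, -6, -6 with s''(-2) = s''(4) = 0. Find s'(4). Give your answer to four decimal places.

0.1385

With σ_i denoting the second derivative at x_i, h_i = 2, 3, 1, and Δ_i = (y_(i+1) − y_i)/h_i = -5/2, -4/3, 0:
  2·σ_0 + 10·σ_1 + 3·σ_2 = 6(Δ_1 - Δ_0) = 7
  3·σ_1 + 8·σ_2 + 1·σ_3 = 6(Δ_2 - Δ_1) = 8
Natural end conditions: σ_0 = σ_3 = 0.
Solving the tridiagonal system: σ_0 = 0, σ_1 = 32/71, σ_2 = 59/71, σ_3 = 0.
On [3, 4], s'(x) = b_2 + 2c_2·(x - 3) + 3d_2·(x - 3)² with b_2 = Δ_2 - h_2(2σ_2 + σ_3)/6 = -59/213, c_2 = σ_2/2 = 59/142, d_2 = (σ_3 - σ_2)/(6h_2) = -59/426. So s'(4) = 59/426.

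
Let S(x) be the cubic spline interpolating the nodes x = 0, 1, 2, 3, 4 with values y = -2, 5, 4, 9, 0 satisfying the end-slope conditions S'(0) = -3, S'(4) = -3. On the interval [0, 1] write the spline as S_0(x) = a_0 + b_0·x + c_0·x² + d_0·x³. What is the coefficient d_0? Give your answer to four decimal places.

With M_i denoting the second derivative at x_i, h_i = 1, 1, 1, 1, and Δ_i = (y_(i+1) − y_i)/h_i = 7, -1, 5, -9:
  1·M_0 + 4·M_1 + 1·M_2 = 6(Δ_1 - Δ_0) = -48
  1·M_1 + 4·M_2 + 1·M_3 = 6(Δ_2 - Δ_1) = 36
  1·M_2 + 4·M_3 + 1·M_4 = 6(Δ_3 - Δ_2) = -84
Clamped end conditions give two more equations: 2h_0·M_0 + h_0·M_1 = 6(Δ_0 - S'(0)) = 60 and h_3·M_3 + 2h_3·M_4 = 6(S'(4) - Δ_3) = 36.
Solving: M_0 = 627/14, M_1 = -207/7, M_2 = 51/2, M_3 = -255/7, M_4 = 507/14.
On [0, 1], with S_0(x) = a_0 + b_0·x + c_0·x² + d_0·x³: c_0 = M_0/2 = 627/28, d_0 = (M_1 - M_0)/(6h_0) = -347/28, b_0 = Δ_0 - h_0(2M_0 + M_1)/6 = -3.

-12.3929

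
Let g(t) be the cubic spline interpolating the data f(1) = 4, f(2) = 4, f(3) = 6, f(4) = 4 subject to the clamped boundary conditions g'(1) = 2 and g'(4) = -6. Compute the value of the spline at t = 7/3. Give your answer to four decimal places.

4.5185

Write M_i for g''(x_i). With h_i = 1, 1, 1 and divided differences Δ_i = 0, 2, -2, the continuity of g' gives the tridiagonal system
  1·M_0 + 4·M_1 + 1·M_2 = 6(Δ_1 - Δ_0) = 12
  1·M_1 + 4·M_2 + 1·M_3 = 6(Δ_2 - Δ_1) = -24
Clamped end conditions give two more equations: 2h_0·M_0 + h_0·M_1 = 6(Δ_0 - g'(1)) = -12 and h_2·M_2 + 2h_2·M_3 = 6(g'(4) - Δ_2) = -24.
Hence M_0 = -28/3, M_1 = 20/3, M_2 = -16/3, M_3 = -28/3.
On [2, 3], g(t) = 4 + 2/3·(t - 2) + 10/3·(t - 2)² - 2·(t - 2)³.
With (t - 2) = 1/3: g(7/3) = 122/27.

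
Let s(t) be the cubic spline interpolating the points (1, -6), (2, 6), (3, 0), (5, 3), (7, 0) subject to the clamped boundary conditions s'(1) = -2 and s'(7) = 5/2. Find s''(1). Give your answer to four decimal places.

66.1071

Put σ_i = s'' at the i-th knot. Here h = (1, 1, 2, 2) and Δ = (12, -6, 3/2, -3/2), so the interior equations h_(i-1)·σ_(i-1) + 2(h_(i-1)+h_i)·σ_i + h_i·σ_(i+1) = 6(Δ_i − Δ_(i-1)) read
  1·σ_0 + 4·σ_1 + 1·σ_2 = 6(Δ_1 - Δ_0) = -108
  1·σ_1 + 6·σ_2 + 2·σ_3 = 6(Δ_2 - Δ_1) = 45
  2·σ_2 + 8·σ_3 + 2·σ_4 = 6(Δ_3 - Δ_2) = -18
Clamped end conditions give two more equations: 2h_0·σ_0 + h_0·σ_1 = 6(Δ_0 - s'(1)) = 84 and h_3·σ_3 + 2h_3·σ_4 = 6(s'(7) - Δ_3) = 24.
Forward elimination and back-substitution give σ_0 = 1851/28, σ_1 = -675/14, σ_2 = 75/4, σ_3 = -135/14, σ_4 = 303/28.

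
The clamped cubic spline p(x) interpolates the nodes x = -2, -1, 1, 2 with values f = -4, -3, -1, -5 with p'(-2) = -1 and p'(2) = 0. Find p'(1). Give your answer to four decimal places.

-3.9143

Let M_i = p''(x_i). Step sizes h_i = 1, 2, 1; slopes of the chords Δ_i = (y_(i+1) - y_i)/h_i = 1, 1, -4.
  1·M_0 + 6·M_1 + 2·M_2 = 6(Δ_1 - Δ_0) = 0
  2·M_1 + 6·M_2 + 1·M_3 = 6(Δ_2 - Δ_1) = -30
Clamped end conditions give two more equations: 2h_0·M_0 + h_0·M_1 = 6(Δ_0 - p'(-2)) = 12 and h_2·M_2 + 2h_2·M_3 = 6(p'(2) - Δ_2) = 24.
Solving: M_0 = 176/35, M_1 = 68/35, M_2 = -292/35, M_3 = 566/35.
On [1, 2], p'(x) = b_2 + 2c_2·(x - 1) + 3d_2·(x - 1)² with b_2 = Δ_2 - h_2(2M_2 + M_3)/6 = -137/35, c_2 = M_2/2 = -146/35, d_2 = (M_3 - M_2)/(6h_2) = 143/35. So p'(1) = -137/35.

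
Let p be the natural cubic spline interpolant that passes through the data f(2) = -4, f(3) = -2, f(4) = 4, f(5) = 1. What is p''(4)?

-16

Write m_i for p''(x_i). With h_i = 1, 1, 1 and divided differences Δ_i = 2, 6, -3, the continuity of p' gives the tridiagonal system
  1·m_0 + 4·m_1 + 1·m_2 = 6(Δ_1 - Δ_0) = 24
  1·m_1 + 4·m_2 + 1·m_3 = 6(Δ_2 - Δ_1) = -54
Natural end conditions: m_0 = m_3 = 0.
Solving the tridiagonal system: m_0 = 0, m_1 = 10, m_2 = -16, m_3 = 0.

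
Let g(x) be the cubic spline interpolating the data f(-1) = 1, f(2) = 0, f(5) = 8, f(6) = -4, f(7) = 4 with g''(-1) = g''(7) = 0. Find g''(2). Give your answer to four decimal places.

Put σ_i = g'' at the i-th knot. Here h = (3, 3, 1, 1) and Δ = (-1/3, 8/3, -12, 8), so the interior equations h_(i-1)·σ_(i-1) + 2(h_(i-1)+h_i)·σ_i + h_i·σ_(i+1) = 6(Δ_i − Δ_(i-1)) read
  3·σ_0 + 12·σ_1 + 3·σ_2 = 6(Δ_1 - Δ_0) = 18
  3·σ_1 + 8·σ_2 + 1·σ_3 = 6(Δ_2 - Δ_1) = -88
  1·σ_2 + 4·σ_3 + 1·σ_4 = 6(Δ_3 - Δ_2) = 120
Natural end conditions: σ_0 = σ_4 = 0.
Solving: σ_0 = 0, σ_1 = 47/8, σ_2 = -35/2, σ_3 = 275/8, σ_4 = 0.

5.8750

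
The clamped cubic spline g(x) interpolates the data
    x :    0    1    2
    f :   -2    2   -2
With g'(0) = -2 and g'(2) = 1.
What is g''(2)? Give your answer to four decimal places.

Put M_i = g'' at the i-th knot. Here h = (1, 1) and Δ = (4, -4), so the interior equations h_(i-1)·M_(i-1) + 2(h_(i-1)+h_i)·M_i + h_i·M_(i+1) = 6(Δ_i − Δ_(i-1)) read
  1·M_0 + 4·M_1 + 1·M_2 = 6(Δ_1 - Δ_0) = -48
Clamped end conditions give two more equations: 2h_0·M_0 + h_0·M_1 = 6(Δ_0 - g'(0)) = 36 and h_1·M_1 + 2h_1·M_2 = 6(g'(2) - Δ_1) = 30.
Solving the tridiagonal system: M_0 = 63/2, M_1 = -27, M_2 = 57/2.

28.5000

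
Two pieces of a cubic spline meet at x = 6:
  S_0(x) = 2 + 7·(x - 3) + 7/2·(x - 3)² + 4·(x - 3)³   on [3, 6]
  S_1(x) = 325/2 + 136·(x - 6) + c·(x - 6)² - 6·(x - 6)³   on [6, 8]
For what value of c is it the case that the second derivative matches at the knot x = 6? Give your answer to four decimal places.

39.5000

S_0''(x) = 7 + 24·(x - 3), so S_0''(6) = 79. On the right, S_1''(6) = 2c, so c = 79/2.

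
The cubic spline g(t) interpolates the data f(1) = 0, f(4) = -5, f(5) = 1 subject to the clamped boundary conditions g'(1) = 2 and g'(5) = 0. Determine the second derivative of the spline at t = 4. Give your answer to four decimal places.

12.5000

With m_i denoting the second derivative at x_i, h_i = 3, 1, and Δ_i = (y_(i+1) − y_i)/h_i = -5/3, 6:
  3·m_0 + 8·m_1 + 1·m_2 = 6(Δ_1 - Δ_0) = 46
Clamped end conditions give two more equations: 2h_0·m_0 + h_0·m_1 = 6(Δ_0 - g'(1)) = -22 and h_1·m_1 + 2h_1·m_2 = 6(g'(5) - Δ_1) = -36.
Forward elimination and back-substitution give m_0 = -119/12, m_1 = 25/2, m_2 = -97/4.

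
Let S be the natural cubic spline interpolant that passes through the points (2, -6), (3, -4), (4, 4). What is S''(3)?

Let σ_i = S''(x_i). Step sizes h_i = 1, 1; slopes of the chords Δ_i = (y_(i+1) - y_i)/h_i = 2, 8.
  1·σ_0 + 4·σ_1 + 1·σ_2 = 6(Δ_1 - Δ_0) = 36
Natural end conditions: σ_0 = σ_2 = 0.
Solving: σ_0 = 0, σ_1 = 9, σ_2 = 0.

9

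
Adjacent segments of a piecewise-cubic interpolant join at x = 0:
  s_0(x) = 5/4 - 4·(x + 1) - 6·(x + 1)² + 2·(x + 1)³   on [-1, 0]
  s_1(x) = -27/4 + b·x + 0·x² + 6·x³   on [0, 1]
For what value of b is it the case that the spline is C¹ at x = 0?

-10

s_0'(x) = -4 - 12·(x + 1) + 6·(x + 1)², so s_0'(0) = -10. On the right, s_1'(0) = b, so b = -10.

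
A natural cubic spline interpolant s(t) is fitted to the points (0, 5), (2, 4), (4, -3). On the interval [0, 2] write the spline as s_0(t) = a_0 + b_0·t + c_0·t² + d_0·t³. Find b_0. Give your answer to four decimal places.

0.2500

Let M_i = s''(x_i). Step sizes h_i = 2, 2; slopes of the chords Δ_i = (y_(i+1) - y_i)/h_i = -1/2, -7/2.
  2·M_0 + 8·M_1 + 2·M_2 = 6(Δ_1 - Δ_0) = -18
Natural end conditions: M_0 = M_2 = 0.
Forward elimination and back-substitution give M_0 = 0, M_1 = -9/4, M_2 = 0.
On [0, 2], with s_0(t) = a_0 + b_0·t + c_0·t² + d_0·t³: c_0 = M_0/2 = 0, d_0 = (M_1 - M_0)/(6h_0) = -3/16, b_0 = Δ_0 - h_0(2M_0 + M_1)/6 = 1/4.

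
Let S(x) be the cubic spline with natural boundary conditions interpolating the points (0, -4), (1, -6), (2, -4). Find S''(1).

6

Let M_i = S''(x_i). Step sizes h_i = 1, 1; slopes of the chords Δ_i = (y_(i+1) - y_i)/h_i = -2, 2.
  1·M_0 + 4·M_1 + 1·M_2 = 6(Δ_1 - Δ_0) = 24
Natural end conditions: M_0 = M_2 = 0.
Solving the tridiagonal system: M_0 = 0, M_1 = 6, M_2 = 0.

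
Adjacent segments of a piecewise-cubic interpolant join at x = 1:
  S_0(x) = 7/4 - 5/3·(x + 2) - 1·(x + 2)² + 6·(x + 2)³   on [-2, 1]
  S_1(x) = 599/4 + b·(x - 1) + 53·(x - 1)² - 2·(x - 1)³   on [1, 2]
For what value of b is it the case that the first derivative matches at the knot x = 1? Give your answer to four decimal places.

154.3333

S_0'(x) = -5/3 - 2·(x + 2) + 18·(x + 2)², so S_0'(1) = 463/3. On the right, S_1'(1) = b, so b = 463/3.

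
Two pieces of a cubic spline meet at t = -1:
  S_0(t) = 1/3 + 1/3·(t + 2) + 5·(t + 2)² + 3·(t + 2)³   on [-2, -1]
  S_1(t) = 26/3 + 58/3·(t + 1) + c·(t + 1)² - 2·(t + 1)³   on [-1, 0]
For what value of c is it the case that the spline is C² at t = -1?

S_0''(t) = 10 + 18·(t + 2), so S_0''(-1) = 28. On the right, S_1''(-1) = 2c, so c = 14.

14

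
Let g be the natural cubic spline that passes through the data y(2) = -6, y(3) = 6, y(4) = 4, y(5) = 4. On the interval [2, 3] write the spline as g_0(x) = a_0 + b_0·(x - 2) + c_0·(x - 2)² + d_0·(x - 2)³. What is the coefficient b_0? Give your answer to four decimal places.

Write m_i for g''(x_i). With h_i = 1, 1, 1 and divided differences Δ_i = 12, -2, 0, the continuity of g' gives the tridiagonal system
  1·m_0 + 4·m_1 + 1·m_2 = 6(Δ_1 - Δ_0) = -84
  1·m_1 + 4·m_2 + 1·m_3 = 6(Δ_2 - Δ_1) = 12
Natural end conditions: m_0 = m_3 = 0.
Forward elimination and back-substitution give m_0 = 0, m_1 = -116/5, m_2 = 44/5, m_3 = 0.
On [2, 3], with g_0(x) = a_0 + b_0·(x - 2) + c_0·(x - 2)² + d_0·(x - 2)³: c_0 = m_0/2 = 0, d_0 = (m_1 - m_0)/(6h_0) = -58/15, b_0 = Δ_0 - h_0(2m_0 + m_1)/6 = 238/15.

15.8667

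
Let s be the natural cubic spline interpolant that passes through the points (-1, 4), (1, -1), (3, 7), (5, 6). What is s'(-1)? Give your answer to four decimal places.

With M_i denoting the second derivative at x_i, h_i = 2, 2, 2, and Δ_i = (y_(i+1) − y_i)/h_i = -5/2, 4, -1/2:
  2·M_0 + 8·M_1 + 2·M_2 = 6(Δ_1 - Δ_0) = 39
  2·M_1 + 8·M_2 + 2·M_3 = 6(Δ_2 - Δ_1) = -27
Natural end conditions: M_0 = M_3 = 0.
Forward elimination and back-substitution give M_0 = 0, M_1 = 61/10, M_2 = -49/10, M_3 = 0.
On [-1, 1], s'(x) = b_0 + 2c_0·(x + 1) + 3d_0·(x + 1)² with b_0 = Δ_0 - h_0(2M_0 + M_1)/6 = -68/15, c_0 = M_0/2 = 0, d_0 = (M_1 - M_0)/(6h_0) = 61/120. So s'(-1) = -68/15.

-4.5333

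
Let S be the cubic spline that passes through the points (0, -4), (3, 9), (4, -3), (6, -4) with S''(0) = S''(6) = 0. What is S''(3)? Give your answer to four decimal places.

Let m_i = S''(x_i). Step sizes h_i = 3, 1, 2; slopes of the chords Δ_i = (y_(i+1) - y_i)/h_i = 13/3, -12, -1/2.
  3·m_0 + 8·m_1 + 1·m_2 = 6(Δ_1 - Δ_0) = -98
  1·m_1 + 6·m_2 + 2·m_3 = 6(Δ_2 - Δ_1) = 69
Natural end conditions: m_0 = m_3 = 0.
Forward elimination and back-substitution give m_0 = 0, m_1 = -657/47, m_2 = 650/47, m_3 = 0.

-13.9787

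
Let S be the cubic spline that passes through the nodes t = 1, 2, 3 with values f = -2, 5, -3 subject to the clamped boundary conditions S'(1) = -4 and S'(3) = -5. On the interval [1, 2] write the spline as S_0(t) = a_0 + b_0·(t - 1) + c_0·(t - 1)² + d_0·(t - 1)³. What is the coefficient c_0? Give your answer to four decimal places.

27.5000

Let M_i = S''(x_i). Step sizes h_i = 1, 1; slopes of the chords Δ_i = (y_(i+1) - y_i)/h_i = 7, -8.
  1·M_0 + 4·M_1 + 1·M_2 = 6(Δ_1 - Δ_0) = -90
Clamped end conditions give two more equations: 2h_0·M_0 + h_0·M_1 = 6(Δ_0 - S'(1)) = 66 and h_1·M_1 + 2h_1·M_2 = 6(S'(3) - Δ_1) = 18.
Solving: M_0 = 55, M_1 = -44, M_2 = 31.
On [1, 2], with S_0(t) = a_0 + b_0·(t - 1) + c_0·(t - 1)² + d_0·(t - 1)³: c_0 = M_0/2 = 55/2, d_0 = (M_1 - M_0)/(6h_0) = -33/2, b_0 = Δ_0 - h_0(2M_0 + M_1)/6 = -4.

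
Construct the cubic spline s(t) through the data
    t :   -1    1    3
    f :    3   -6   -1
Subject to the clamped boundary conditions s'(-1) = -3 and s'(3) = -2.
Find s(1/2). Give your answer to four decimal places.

-4.8047

With M_i denoting the second derivative at x_i, h_i = 2, 2, and Δ_i = (y_(i+1) − y_i)/h_i = -9/2, 5/2:
  2·M_0 + 8·M_1 + 2·M_2 = 6(Δ_1 - Δ_0) = 42
Clamped end conditions give two more equations: 2h_0·M_0 + h_0·M_1 = 6(Δ_0 - s'(-1)) = -9 and h_1·M_1 + 2h_1·M_2 = 6(s'(3) - Δ_1) = -27.
Solving the tridiagonal system: M_0 = -29/4, M_1 = 10, M_2 = -47/4.
On [-1, 1], s(t) = 3 - 3·(t + 1) - 29/8·(t + 1)² + 23/16·(t + 1)³.
With (t + 1) = 3/2: s(1/2) = -615/128.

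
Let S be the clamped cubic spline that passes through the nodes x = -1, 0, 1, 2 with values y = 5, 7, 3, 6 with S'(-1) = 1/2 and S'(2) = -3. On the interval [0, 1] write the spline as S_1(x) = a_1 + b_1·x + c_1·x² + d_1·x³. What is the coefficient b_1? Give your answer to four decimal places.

Put M_i = S'' at the i-th knot. Here h = (1, 1, 1) and Δ = (2, -4, 3), so the interior equations h_(i-1)·M_(i-1) + 2(h_(i-1)+h_i)·M_i + h_i·M_(i+1) = 6(Δ_i − Δ_(i-1)) read
  1·M_0 + 4·M_1 + 1·M_2 = 6(Δ_1 - Δ_0) = -36
  1·M_1 + 4·M_2 + 1·M_3 = 6(Δ_2 - Δ_1) = 42
Clamped end conditions give two more equations: 2h_0·M_0 + h_0·M_1 = 6(Δ_0 - S'(-1)) = 9 and h_2·M_2 + 2h_2·M_3 = 6(S'(2) - Δ_2) = -36.
Solving the tridiagonal system: M_0 = 202/15, M_1 = -269/15, M_2 = 334/15, M_3 = -437/15.
On [0, 1], with S_1(x) = a_1 + b_1·x + c_1·x² + d_1·x³: c_1 = M_1/2 = -269/30, d_1 = (M_2 - M_1)/(6h_1) = 67/10, b_1 = Δ_1 - h_1(2M_1 + M_2)/6 = -26/15.

-1.7333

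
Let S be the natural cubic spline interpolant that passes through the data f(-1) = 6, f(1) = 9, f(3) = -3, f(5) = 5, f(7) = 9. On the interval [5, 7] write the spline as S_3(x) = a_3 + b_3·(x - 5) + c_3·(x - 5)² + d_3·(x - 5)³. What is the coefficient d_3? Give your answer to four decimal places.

0.3460

Write σ_i for S''(x_i). With h_i = 2, 2, 2, 2 and divided differences Δ_i = 3/2, -6, 4, 2, the continuity of S' gives the tridiagonal system
  2·σ_0 + 8·σ_1 + 2·σ_2 = 6(Δ_1 - Δ_0) = -45
  2·σ_1 + 8·σ_2 + 2·σ_3 = 6(Δ_2 - Δ_1) = 60
  2·σ_2 + 8·σ_3 + 2·σ_4 = 6(Δ_3 - Δ_2) = -12
Natural end conditions: σ_0 = σ_4 = 0.
Solving the tridiagonal system: σ_0 = 0, σ_1 = -927/112, σ_2 = 297/28, σ_3 = -465/112, σ_4 = 0.
On [5, 7], with S_3(x) = a_3 + b_3·(x - 5) + c_3·(x - 5)² + d_3·(x - 5)³: c_3 = σ_3/2 = -465/224, d_3 = (σ_4 - σ_3)/(6h_3) = 155/448, b_3 = Δ_3 - h_3(2σ_3 + σ_4)/6 = 267/56.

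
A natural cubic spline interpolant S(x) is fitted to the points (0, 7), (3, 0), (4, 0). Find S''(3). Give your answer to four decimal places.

1.7500

Write M_i for S''(x_i). With h_i = 3, 1 and divided differences Δ_i = -7/3, 0, the continuity of S' gives the tridiagonal system
  3·M_0 + 8·M_1 + 1·M_2 = 6(Δ_1 - Δ_0) = 14
Natural end conditions: M_0 = M_2 = 0.
Solving the tridiagonal system: M_0 = 0, M_1 = 7/4, M_2 = 0.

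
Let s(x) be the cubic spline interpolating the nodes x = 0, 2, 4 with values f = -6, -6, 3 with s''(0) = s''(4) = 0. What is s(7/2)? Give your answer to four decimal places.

0.2227

Put M_i = s'' at the i-th knot. Here h = (2, 2) and Δ = (0, 9/2), so the interior equations h_(i-1)·M_(i-1) + 2(h_(i-1)+h_i)·M_i + h_i·M_(i+1) = 6(Δ_i − Δ_(i-1)) read
  2·M_0 + 8·M_1 + 2·M_2 = 6(Δ_1 - Δ_0) = 27
Natural end conditions: M_0 = M_2 = 0.
Hence M_0 = 0, M_1 = 27/8, M_2 = 0.
On [2, 4], s(x) = -6 + 9/4·(x - 2) + 27/16·(x - 2)² - 9/32·(x - 2)³.
With (x - 2) = 3/2: s(7/2) = 57/256.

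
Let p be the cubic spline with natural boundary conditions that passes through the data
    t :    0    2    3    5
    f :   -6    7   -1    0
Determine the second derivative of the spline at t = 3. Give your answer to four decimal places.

Put m_i = p'' at the i-th knot. Here h = (2, 1, 2) and Δ = (13/2, -8, 1/2), so the interior equations h_(i-1)·m_(i-1) + 2(h_(i-1)+h_i)·m_i + h_i·m_(i+1) = 6(Δ_i − Δ_(i-1)) read
  2·m_0 + 6·m_1 + 1·m_2 = 6(Δ_1 - Δ_0) = -87
  1·m_1 + 6·m_2 + 2·m_3 = 6(Δ_2 - Δ_1) = 51
Natural end conditions: m_0 = m_3 = 0.
Solving the tridiagonal system: m_0 = 0, m_1 = -573/35, m_2 = 393/35, m_3 = 0.

11.2286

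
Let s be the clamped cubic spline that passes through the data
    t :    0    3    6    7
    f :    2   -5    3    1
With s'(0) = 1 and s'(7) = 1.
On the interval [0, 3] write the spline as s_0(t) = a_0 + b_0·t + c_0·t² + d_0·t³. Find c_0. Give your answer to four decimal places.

-3.1398

Put σ_i = s'' at the i-th knot. Here h = (3, 3, 1) and Δ = (-7/3, 8/3, -2), so the interior equations h_(i-1)·σ_(i-1) + 2(h_(i-1)+h_i)·σ_i + h_i·σ_(i+1) = 6(Δ_i − Δ_(i-1)) read
  3·σ_0 + 12·σ_1 + 3·σ_2 = 6(Δ_1 - Δ_0) = 30
  3·σ_1 + 8·σ_2 + 1·σ_3 = 6(Δ_2 - Δ_1) = -28
Clamped end conditions give two more equations: 2h_0·σ_0 + h_0·σ_1 = 6(Δ_0 - s'(0)) = -20 and h_2·σ_2 + 2h_2·σ_3 = 6(s'(7) - Δ_2) = 18.
Hence σ_0 = -584/93, σ_1 = 548/93, σ_2 = -226/31, σ_3 = 392/31.
On [0, 3], with s_0(t) = a_0 + b_0·t + c_0·t² + d_0·t³: c_0 = σ_0/2 = -292/93, d_0 = (σ_1 - σ_0)/(6h_0) = 566/837, b_0 = Δ_0 - h_0(2σ_0 + σ_1)/6 = 1.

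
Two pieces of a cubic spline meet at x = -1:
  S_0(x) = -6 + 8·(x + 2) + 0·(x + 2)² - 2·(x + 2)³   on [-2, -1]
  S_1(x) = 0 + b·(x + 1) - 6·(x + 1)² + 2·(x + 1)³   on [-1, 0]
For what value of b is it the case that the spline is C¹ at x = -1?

S_0'(x) = 8 + 0·(x + 2) - 6·(x + 2)², so S_0'(-1) = 2. On the right, S_1'(-1) = b, so b = 2.

2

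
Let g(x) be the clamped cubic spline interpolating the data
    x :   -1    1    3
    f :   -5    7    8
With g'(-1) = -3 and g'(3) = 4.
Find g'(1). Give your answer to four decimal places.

4.6250

Let σ_i = g''(x_i). Step sizes h_i = 2, 2; slopes of the chords Δ_i = (y_(i+1) - y_i)/h_i = 6, 1/2.
  2·σ_0 + 8·σ_1 + 2·σ_2 = 6(Δ_1 - Δ_0) = -33
Clamped end conditions give two more equations: 2h_0·σ_0 + h_0·σ_1 = 6(Δ_0 - g'(-1)) = 54 and h_1·σ_1 + 2h_1·σ_2 = 6(g'(3) - Δ_1) = 21.
Solving the tridiagonal system: σ_0 = 155/8, σ_1 = -47/4, σ_2 = 89/8.
On [1, 3], g'(x) = b_1 + 2c_1·(x - 1) + 3d_1·(x - 1)² with b_1 = Δ_1 - h_1(2σ_1 + σ_2)/6 = 37/8, c_1 = σ_1/2 = -47/8, d_1 = (σ_2 - σ_1)/(6h_1) = 61/32. So g'(1) = 37/8.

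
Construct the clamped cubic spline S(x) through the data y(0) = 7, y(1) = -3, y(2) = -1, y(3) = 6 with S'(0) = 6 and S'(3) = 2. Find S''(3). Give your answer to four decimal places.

-16.6667

Put M_i = S'' at the i-th knot. Here h = (1, 1, 1) and Δ = (-10, 2, 7), so the interior equations h_(i-1)·M_(i-1) + 2(h_(i-1)+h_i)·M_i + h_i·M_(i+1) = 6(Δ_i − Δ_(i-1)) read
  1·M_0 + 4·M_1 + 1·M_2 = 6(Δ_1 - Δ_0) = 72
  1·M_1 + 4·M_2 + 1·M_3 = 6(Δ_2 - Δ_1) = 30
Clamped end conditions give two more equations: 2h_0·M_0 + h_0·M_1 = 6(Δ_0 - S'(0)) = -96 and h_2·M_2 + 2h_2·M_3 = 6(S'(3) - Δ_2) = -30.
Forward elimination and back-substitution give M_0 = -194/3, M_1 = 100/3, M_2 = 10/3, M_3 = -50/3.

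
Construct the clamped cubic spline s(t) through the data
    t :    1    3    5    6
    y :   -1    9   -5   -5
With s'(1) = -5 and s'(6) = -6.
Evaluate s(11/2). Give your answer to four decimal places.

-4.4402

Write σ_i for s''(x_i). With h_i = 2, 2, 1 and divided differences Δ_i = 5, -7, 0, the continuity of s' gives the tridiagonal system
  2·σ_0 + 8·σ_1 + 2·σ_2 = 6(Δ_1 - Δ_0) = -72
  2·σ_1 + 6·σ_2 + 1·σ_3 = 6(Δ_2 - Δ_1) = 42
Clamped end conditions give two more equations: 2h_0·σ_0 + h_0·σ_1 = 6(Δ_0 - s'(1)) = 60 and h_2·σ_2 + 2h_2·σ_3 = 6(s'(6) - Δ_2) = -36.
Forward elimination and back-substitution give σ_0 = 572/23, σ_1 = -454/23, σ_2 = 416/23, σ_3 = -622/23.
On [5, 6], s(t) = -5 - 35/23·(t - 5) + 208/23·(t - 5)² - 173/23·(t - 5)³.
With (t - 5) = 1/2: s(11/2) = -817/184.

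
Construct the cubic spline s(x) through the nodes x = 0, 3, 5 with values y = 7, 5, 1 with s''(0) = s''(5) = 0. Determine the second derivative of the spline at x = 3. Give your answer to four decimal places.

With m_i denoting the second derivative at x_i, h_i = 3, 2, and Δ_i = (y_(i+1) − y_i)/h_i = -2/3, -2:
  3·m_0 + 10·m_1 + 2·m_2 = 6(Δ_1 - Δ_0) = -8
Natural end conditions: m_0 = m_2 = 0.
Solving the tridiagonal system: m_0 = 0, m_1 = -4/5, m_2 = 0.

-0.8000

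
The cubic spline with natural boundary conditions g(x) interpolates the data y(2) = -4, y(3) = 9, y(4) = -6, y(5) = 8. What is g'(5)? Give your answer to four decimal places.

Write m_i for g''(x_i). With h_i = 1, 1, 1 and divided differences Δ_i = 13, -15, 14, the continuity of g' gives the tridiagonal system
  1·m_0 + 4·m_1 + 1·m_2 = 6(Δ_1 - Δ_0) = -168
  1·m_1 + 4·m_2 + 1·m_3 = 6(Δ_2 - Δ_1) = 174
Natural end conditions: m_0 = m_3 = 0.
Hence m_0 = 0, m_1 = -282/5, m_2 = 288/5, m_3 = 0.
On [4, 5], g'(x) = b_2 + 2c_2·(x - 4) + 3d_2·(x - 4)² with b_2 = Δ_2 - h_2(2m_2 + m_3)/6 = -26/5, c_2 = m_2/2 = 144/5, d_2 = (m_3 - m_2)/(6h_2) = -48/5. So g'(5) = 118/5.

23.6000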